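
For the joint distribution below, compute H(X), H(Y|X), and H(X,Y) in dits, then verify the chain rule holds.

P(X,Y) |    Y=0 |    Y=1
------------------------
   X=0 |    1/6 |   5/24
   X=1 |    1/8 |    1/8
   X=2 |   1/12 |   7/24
H(X,Y) = 0.7434, H(X) = 0.4700, H(Y|X) = 0.2734 (all in dits)

Chain rule: H(X,Y) = H(X) + H(Y|X)

Left side — joint entropy directly:
H(X,Y) = -Σ p(x,y) log p(x,y) = 0.7434 dits

Right side — compute H(Y|X) from the conditional distributions:
P(X) = (3/8, 1/4, 3/8), so H(X) = 0.4700 dits
H(Y|X) = Σ_x P(X=x) · H(Y|X=x):
  P(Y|X=0) = (4/9, 5/9), H(Y|X=0) = 0.2983, weight P(X=0) = 3/8
  P(Y|X=1) = (1/2, 1/2), H(Y|X=1) = 0.3010, weight P(X=1) = 1/4
  P(Y|X=2) = (2/9, 7/9), H(Y|X=2) = 0.2300, weight P(X=2) = 3/8
H(Y|X) = 0.2734 dits

H(X) + H(Y|X) = 0.4700 + 0.2734 = 0.7434 dits

Both sides equal 0.7434 dits. ✓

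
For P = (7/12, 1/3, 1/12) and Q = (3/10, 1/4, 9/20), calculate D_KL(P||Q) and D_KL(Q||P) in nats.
D_KL(P||Q) = 0.3433, D_KL(Q||P) = 0.4875

KL divergence is not symmetric: D_KL(P||Q) ≠ D_KL(Q||P) in general.

D_KL(P||Q) = 0.3433 nats
D_KL(Q||P) = 0.4875 nats

No, they are not equal!

This asymmetry is why KL divergence is not a true distance metric.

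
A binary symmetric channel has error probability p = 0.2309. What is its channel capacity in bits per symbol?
0.2204 bits

For a binary symmetric channel (BSC) with error probability p:
Capacity C = 1 - H(p) bits per symbol

where H(p) = -p log₂(p) - (1-p) log₂(1-p) is the binary entropy function.

H(0.2309) = 0.7796 bits
C = 1 - 0.7796 = 0.2204 bits per symbol

This means we can reliably transmit up to 0.2204 bits of information per channel use.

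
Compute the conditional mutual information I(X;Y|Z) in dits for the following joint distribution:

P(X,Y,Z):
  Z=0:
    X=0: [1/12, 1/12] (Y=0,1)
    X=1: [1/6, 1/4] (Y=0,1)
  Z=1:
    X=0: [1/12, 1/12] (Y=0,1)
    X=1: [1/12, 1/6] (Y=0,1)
0.0036 dits

Conditional mutual information: I(X;Y|Z) = H(X|Z) + H(Y|Z) - H(X,Y|Z)

H(Z) = 0.2950
H(X,Z) = 0.5683 → H(X|Z) = 0.2734
H(Y,Z) = 0.5898 → H(Y|Z) = 0.2948
H(X,Y,Z) = 0.8596 → H(X,Y|Z) = 0.5646

I(X;Y|Z) = 0.2734 + 0.2948 - 0.5646 = 0.0036 dits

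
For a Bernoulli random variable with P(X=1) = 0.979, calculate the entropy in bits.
0.1470 bits

The binary entropy function is:
H(p) = -p log(p) - (1-p) log(1-p)

H(0.979) = -0.979 × log_2(0.979) - 0.021 × log_2(0.021)
H(0.979) = 0.1470 bits

Note: Binary entropy is maximized at p=0.5 (H=1 bit) and minimized at p=0 or p=1 (H=0).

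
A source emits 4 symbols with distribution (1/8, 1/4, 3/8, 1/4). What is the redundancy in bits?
0.0944 bits

Redundancy measures how far a source is from maximum entropy:
R = H_max - H(X)

Maximum entropy for 4 symbols: H_max = log_2(4) = 2.0000 bits
Actual entropy: H(X) = 1.9056 bits
Redundancy: R = 2.0000 - 1.9056 = 0.0944 bits

This redundancy represents potential for compression: the source could be compressed by 0.0944 bits per symbol.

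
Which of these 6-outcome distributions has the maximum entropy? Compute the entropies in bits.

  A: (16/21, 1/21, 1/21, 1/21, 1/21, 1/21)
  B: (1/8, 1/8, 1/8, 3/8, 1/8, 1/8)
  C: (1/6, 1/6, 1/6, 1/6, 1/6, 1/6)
C

For a discrete distribution over n outcomes, entropy is maximized by the uniform distribution.

Computing entropies:
H(A) = 1.3447 bits
H(B) = 2.4056 bits
H(C) = 2.5850 bits

The uniform distribution (where all probabilities equal 1/6) achieves the maximum entropy of log_2(6) = 2.5850 bits.

Distribution C has the highest entropy.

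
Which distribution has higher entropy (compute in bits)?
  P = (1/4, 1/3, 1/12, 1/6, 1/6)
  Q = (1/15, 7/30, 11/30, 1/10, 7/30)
P

Computing entropies in bits:
H(P) = 2.1887
H(Q) = 2.1032

Distribution P has higher entropy.

Intuition: The distribution closer to uniform (more spread out) has higher entropy.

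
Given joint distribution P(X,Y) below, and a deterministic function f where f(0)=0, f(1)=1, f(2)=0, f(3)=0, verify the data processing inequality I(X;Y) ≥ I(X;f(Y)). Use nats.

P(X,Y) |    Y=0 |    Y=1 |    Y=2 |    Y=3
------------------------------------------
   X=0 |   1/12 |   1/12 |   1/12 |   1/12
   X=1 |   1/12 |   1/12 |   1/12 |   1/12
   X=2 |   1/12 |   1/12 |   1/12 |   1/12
I(X;Y) = 0.0000, I(X;f(Y)) = 0.0000, inequality holds: 0.0000 ≥ 0.0000

Data Processing Inequality: For any Markov chain X → Y → Z, we have I(X;Y) ≥ I(X;Z).

Here Z = f(Y) is a deterministic function of Y, forming X → Y → Z.

Original I(X;Y) = 0.0000 nats

After applying f:
P(X,Z) where Z=f(Y):
- P(X,Z=0) = P(X,Y=0) + P(X,Y=2) + P(X,Y=3)
- P(X,Z=1) = P(X,Y=1)

I(X;Z) = I(X;f(Y)) = 0.0000 nats

Verification: 0.0000 ≥ 0.0000 ✓

Information cannot be created by processing; the function f can only lose information about X.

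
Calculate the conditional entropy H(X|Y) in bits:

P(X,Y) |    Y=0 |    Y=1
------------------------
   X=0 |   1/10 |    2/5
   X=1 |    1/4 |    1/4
0.9269 bits

Using the chain rule: H(X|Y) = H(X,Y) - H(Y)

First, compute H(X,Y) = 1.8610 bits

Marginal P(Y) = (7/20, 13/20)
H(Y) = 0.9341 bits

H(X|Y) = H(X,Y) - H(Y) = 1.8610 - 0.9341 = 0.9269 bits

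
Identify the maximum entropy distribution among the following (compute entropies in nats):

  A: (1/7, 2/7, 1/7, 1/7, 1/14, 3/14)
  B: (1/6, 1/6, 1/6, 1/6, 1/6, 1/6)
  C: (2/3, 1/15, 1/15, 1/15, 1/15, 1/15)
B

For a discrete distribution over n outcomes, entropy is maximized by the uniform distribution.

Computing entropies:
H(A) = 1.7105 nats
H(B) = 1.7918 nats
H(C) = 1.1730 nats

The uniform distribution (where all probabilities equal 1/6) achieves the maximum entropy of log_e(6) = 1.7918 nats.

Distribution B has the highest entropy.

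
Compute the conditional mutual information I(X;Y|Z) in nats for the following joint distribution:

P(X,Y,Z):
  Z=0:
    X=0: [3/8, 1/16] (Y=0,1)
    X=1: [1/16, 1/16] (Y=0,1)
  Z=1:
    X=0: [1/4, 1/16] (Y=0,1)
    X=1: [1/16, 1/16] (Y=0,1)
0.0506 nats

Conditional mutual information: I(X;Y|Z) = H(X|Z) + H(Y|Z) - H(X,Y|Z)

H(Z) = 0.6853
H(X,Z) = 1.2450 → H(X|Z) = 0.5597
H(Y,Z) = 1.2450 → H(Y|Z) = 0.5597
H(X,Y,Z) = 1.7541 → H(X,Y|Z) = 1.0688

I(X;Y|Z) = 0.5597 + 0.5597 - 1.0688 = 0.0506 nats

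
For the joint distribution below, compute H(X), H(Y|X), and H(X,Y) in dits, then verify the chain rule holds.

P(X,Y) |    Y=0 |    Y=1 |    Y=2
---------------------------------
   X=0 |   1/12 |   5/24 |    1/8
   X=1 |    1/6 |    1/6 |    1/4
H(X,Y) = 0.7546, H(X) = 0.2950, H(Y|X) = 0.4597 (all in dits)

Chain rule: H(X,Y) = H(X) + H(Y|X)

Left side — joint entropy directly:
H(X,Y) = -Σ p(x,y) log p(x,y) = 0.7546 dits

Right side — compute H(Y|X) from the conditional distributions:
P(X) = (5/12, 7/12), so H(X) = 0.2950 dits
H(Y|X) = Σ_x P(X=x) · H(Y|X=x):
  P(Y|X=0) = (1/5, 1/2, 3/10), H(Y|X=0) = 0.4472, weight P(X=0) = 5/12
  P(Y|X=1) = (2/7, 2/7, 3/7), H(Y|X=1) = 0.4686, weight P(X=1) = 7/12
H(Y|X) = 0.4597 dits

H(X) + H(Y|X) = 0.2950 + 0.4597 = 0.7546 dits

Both sides equal 0.7546 dits. ✓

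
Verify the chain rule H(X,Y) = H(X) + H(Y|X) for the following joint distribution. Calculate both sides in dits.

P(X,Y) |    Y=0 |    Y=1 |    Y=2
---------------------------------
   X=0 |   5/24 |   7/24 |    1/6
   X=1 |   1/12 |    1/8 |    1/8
H(X,Y) = 0.7434, H(X) = 0.2764, H(Y|X) = 0.4670 (all in dits)

Chain rule: H(X,Y) = H(X) + H(Y|X)

Left side — joint entropy directly:
H(X,Y) = -Σ p(x,y) log p(x,y) = 0.7434 dits

Right side — compute H(Y|X) from the conditional distributions:
P(X) = (2/3, 1/3), so H(X) = 0.2764 dits
H(Y|X) = Σ_x P(X=x) · H(Y|X=x):
  P(Y|X=0) = (5/16, 7/16, 1/4), H(Y|X=0) = 0.4654, weight P(X=0) = 2/3
  P(Y|X=1) = (1/4, 3/8, 3/8), H(Y|X=1) = 0.4700, weight P(X=1) = 1/3
H(Y|X) = 0.4670 dits

H(X) + H(Y|X) = 0.2764 + 0.4670 = 0.7434 dits

Both sides equal 0.7434 dits. ✓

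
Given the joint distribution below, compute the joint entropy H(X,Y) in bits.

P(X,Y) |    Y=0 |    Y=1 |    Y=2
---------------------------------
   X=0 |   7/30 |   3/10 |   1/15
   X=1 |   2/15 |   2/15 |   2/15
2.4342 bits

Joint entropy is H(X,Y) = -Σ_{x,y} p(x,y) log p(x,y).

Summing over all non-zero entries:
H(X,Y) = -[7/30·log_2(7/30) + 3/10·log_2(3/10) + 1/15·log_2(1/15) + 2/15·log_2(2/15) + 2/15·log_2(2/15) + 2/15·log_2(2/15)]
H(X,Y) = 2.4342 bits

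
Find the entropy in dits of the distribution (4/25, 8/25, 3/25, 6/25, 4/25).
0.6723 dits

Shannon entropy is H(X) = -Σ p(x) log p(x).

For P = (4/25, 8/25, 3/25, 6/25, 4/25):
H = -4/25 × log_10(4/25) -8/25 × log_10(8/25) -3/25 × log_10(3/25) -6/25 × log_10(6/25) -4/25 × log_10(4/25)
H = 0.6723 dits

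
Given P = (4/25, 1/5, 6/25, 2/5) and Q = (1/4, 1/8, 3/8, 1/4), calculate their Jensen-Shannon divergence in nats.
0.0255 nats

Jensen-Shannon divergence is:
JSD(P||Q) = 0.5 × D_KL(P||M) + 0.5 × D_KL(Q||M)
where M = 0.5 × (P + Q) is the mixture distribution.

M = 0.5 × (4/25, 1/5, 6/25, 2/5) + 0.5 × (1/4, 1/8, 3/8, 1/4) = (0.205, 0.1625, 0.3075, 13/40)

D_KL(P||M) = 0.0254 nats
D_KL(Q||M) = 0.0256 nats

JSD(P||Q) = 0.5 × 0.0254 + 0.5 × 0.0256 = 0.0255 nats

Unlike KL divergence, JSD is symmetric and bounded: 0 ≤ JSD ≤ log(2).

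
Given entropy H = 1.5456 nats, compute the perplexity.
4.6908

Perplexity is e^H (or exp(H) for natural log).

H = 1.5456 nats
Perplexity = e^1.5456 = 4.6908

Interpretation: The model's uncertainty is equivalent to choosing uniformly among 4.7 options.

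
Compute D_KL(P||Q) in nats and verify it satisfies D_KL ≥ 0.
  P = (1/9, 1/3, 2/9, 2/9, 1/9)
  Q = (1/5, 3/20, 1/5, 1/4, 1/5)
0.1328 nats

KL divergence satisfies the Gibbs inequality: D_KL(P||Q) ≥ 0 for all distributions P, Q.

D_KL(P||Q) = Σ p(x) log(p(x)/q(x))
Term by term:
  x=0: 1/9 × log_e[(1/9)/(1/5)] = -0.0653
  x=1: 1/3 × log_e[(1/3)/(3/20)] = 0.2662
  x=2: 2/9 × log_e[(2/9)/(1/5)] = 0.0234
  x=3: 2/9 × log_e[(2/9)/(1/4)] = -0.0262
  x=4: 1/9 × log_e[(1/9)/(1/5)] = -0.0653
D_KL(P||Q) = 0.1328 nats

D_KL(P||Q) = 0.1328 ≥ 0 ✓

This non-negativity is a fundamental property: relative entropy cannot be negative because it measures how different Q is from P.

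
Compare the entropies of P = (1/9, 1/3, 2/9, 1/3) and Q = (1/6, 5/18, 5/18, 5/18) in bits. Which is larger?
Q

Computing entropies in bits:
H(P) = 1.8911
H(Q) = 1.9708

Distribution Q has higher entropy.

Intuition: The distribution closer to uniform (more spread out) has higher entropy.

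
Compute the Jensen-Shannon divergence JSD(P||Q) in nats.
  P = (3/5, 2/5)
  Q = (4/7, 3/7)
0.0004 nats

Jensen-Shannon divergence is:
JSD(P||Q) = 0.5 × D_KL(P||M) + 0.5 × D_KL(Q||M)
where M = 0.5 × (P + Q) is the mixture distribution.

M = 0.5 × (3/5, 2/5) + 0.5 × (4/7, 3/7) = (0.585714, 0.414286)

D_KL(P||M) = 0.0004 nats
D_KL(Q||M) = 0.0004 nats

JSD(P||Q) = 0.5 × 0.0004 + 0.5 × 0.0004 = 0.0004 nats

Unlike KL divergence, JSD is symmetric and bounded: 0 ≤ JSD ≤ log(2).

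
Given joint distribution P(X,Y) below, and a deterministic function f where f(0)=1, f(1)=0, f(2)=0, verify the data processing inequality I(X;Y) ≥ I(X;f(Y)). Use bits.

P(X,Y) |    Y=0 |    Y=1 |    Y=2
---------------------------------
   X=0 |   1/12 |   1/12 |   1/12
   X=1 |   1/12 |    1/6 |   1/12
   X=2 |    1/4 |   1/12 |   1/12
I(X;Y) = 0.0871, I(X;f(Y)) = 0.0753, inequality holds: 0.0871 ≥ 0.0753

Data Processing Inequality: For any Markov chain X → Y → Z, we have I(X;Y) ≥ I(X;Z).

Here Z = f(Y) is a deterministic function of Y, forming X → Y → Z.

Original I(X;Y) = 0.0871 bits

After applying f:
P(X,Z) where Z=f(Y):
- P(X,Z=0) = P(X,Y=1) + P(X,Y=2)
- P(X,Z=1) = P(X,Y=0)

I(X;Z) = I(X;f(Y)) = 0.0753 bits

Verification: 0.0871 ≥ 0.0753 ✓

Information cannot be created by processing; the function f can only lose information about X.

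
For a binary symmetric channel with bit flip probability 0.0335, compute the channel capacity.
0.7883 bits

For a binary symmetric channel (BSC) with error probability p:
Capacity C = 1 - H(p) bits per symbol

where H(p) = -p log₂(p) - (1-p) log₂(1-p) is the binary entropy function.

H(0.0335) = 0.2117 bits
C = 1 - 0.2117 = 0.7883 bits per symbol

This means we can reliably transmit up to 0.7883 bits of information per channel use.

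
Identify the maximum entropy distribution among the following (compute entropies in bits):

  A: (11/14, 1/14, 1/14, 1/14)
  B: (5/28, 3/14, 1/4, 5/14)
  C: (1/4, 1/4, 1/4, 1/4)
C

For a discrete distribution over n outcomes, entropy is maximized by the uniform distribution.

Computing entropies:
H(A) = 1.0892 bits
H(B) = 1.9506 bits
H(C) = 2.0000 bits

The uniform distribution (where all probabilities equal 1/4) achieves the maximum entropy of log_2(4) = 2.0000 bits.

Distribution C has the highest entropy.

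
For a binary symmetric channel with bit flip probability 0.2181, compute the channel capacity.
0.2433 bits

For a binary symmetric channel (BSC) with error probability p:
Capacity C = 1 - H(p) bits per symbol

where H(p) = -p log₂(p) - (1-p) log₂(1-p) is the binary entropy function.

H(0.2181) = 0.7567 bits
C = 1 - 0.7567 = 0.2433 bits per symbol

This means we can reliably transmit up to 0.2433 bits of information per channel use.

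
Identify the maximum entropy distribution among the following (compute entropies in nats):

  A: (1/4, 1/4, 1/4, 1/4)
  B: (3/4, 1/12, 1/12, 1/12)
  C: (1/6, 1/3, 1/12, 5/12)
A

For a discrete distribution over n outcomes, entropy is maximized by the uniform distribution.

Computing entropies:
H(A) = 1.3863 nats
H(B) = 0.8370 nats
H(C) = 1.2367 nats

The uniform distribution (where all probabilities equal 1/4) achieves the maximum entropy of log_e(4) = 1.3863 nats.

Distribution A has the highest entropy.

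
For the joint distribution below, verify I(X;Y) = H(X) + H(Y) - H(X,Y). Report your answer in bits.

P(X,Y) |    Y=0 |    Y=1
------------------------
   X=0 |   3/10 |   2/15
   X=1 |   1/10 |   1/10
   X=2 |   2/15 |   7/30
I(X;Y) = 0.0642 bits

Mutual information has multiple equivalent forms:
- I(X;Y) = H(X) - H(X|Y)
- I(X;Y) = H(Y) - H(Y|X)
- I(X;Y) = H(X) + H(Y) - H(X,Y)

Computing all quantities:
H(X) = 1.5179, H(Y) = 0.9968, H(X,Y) = 2.4505
H(X|Y) = 1.4537, H(Y|X) = 0.9326

Verification:
H(X) - H(X|Y) = 1.5179 - 1.4537 = 0.0642
H(Y) - H(Y|X) = 0.9968 - 0.9326 = 0.0642
H(X) + H(Y) - H(X,Y) = 1.5179 + 0.9968 - 2.4505 = 0.0642

All forms give I(X;Y) = 0.0642 bits. ✓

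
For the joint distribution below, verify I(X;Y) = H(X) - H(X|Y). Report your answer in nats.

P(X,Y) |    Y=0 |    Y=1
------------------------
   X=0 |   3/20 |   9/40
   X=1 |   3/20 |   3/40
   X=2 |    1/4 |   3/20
I(X;Y) = 0.0279 nats

Mutual information has multiple equivalent forms:
- I(X;Y) = H(X) - H(X|Y)
- I(X;Y) = H(Y) - H(Y|X)
- I(X;Y) = H(X) + H(Y) - H(X,Y)

Computing all quantities:
H(X) = 1.0699, H(Y) = 0.6881, H(X,Y) = 1.7302
H(X|Y) = 1.0420, H(Y|X) = 0.6602

Verification:
H(X) - H(X|Y) = 1.0699 - 1.0420 = 0.0279
H(Y) - H(Y|X) = 0.6881 - 0.6602 = 0.0279
H(X) + H(Y) - H(X,Y) = 1.0699 + 0.6881 - 1.7302 = 0.0279

All forms give I(X;Y) = 0.0279 nats. ✓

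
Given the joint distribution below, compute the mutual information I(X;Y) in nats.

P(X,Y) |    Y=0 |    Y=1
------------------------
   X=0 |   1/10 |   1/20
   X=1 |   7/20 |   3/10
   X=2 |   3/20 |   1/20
0.0164 nats

Mutual information: I(X;Y) = H(X) + H(Y) - H(X,Y)

Marginals:
P(X) = (3/20, 13/20, 1/5), H(X) = 0.8865 nats
P(Y) = (3/5, 2/5), H(Y) = 0.6730 nats

Joint entropy: H(X,Y) = 1.5430 nats

I(X;Y) = 0.8865 + 0.6730 - 1.5430 = 0.0164 nats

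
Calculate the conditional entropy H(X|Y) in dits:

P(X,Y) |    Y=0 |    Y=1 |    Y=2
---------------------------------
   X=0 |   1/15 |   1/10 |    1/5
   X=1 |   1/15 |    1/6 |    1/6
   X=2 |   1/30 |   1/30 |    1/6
0.4520 dits

Using the chain rule: H(X|Y) = H(X,Y) - H(Y)

First, compute H(X,Y) = 0.8842 dits

Marginal P(Y) = (1/6, 3/10, 8/15)
H(Y) = 0.4322 dits

H(X|Y) = H(X,Y) - H(Y) = 0.8842 - 0.4322 = 0.4520 dits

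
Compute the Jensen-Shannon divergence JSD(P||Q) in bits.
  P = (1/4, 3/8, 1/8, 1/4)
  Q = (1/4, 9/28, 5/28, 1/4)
0.0049 bits

Jensen-Shannon divergence is:
JSD(P||Q) = 0.5 × D_KL(P||M) + 0.5 × D_KL(Q||M)
where M = 0.5 × (P + Q) is the mixture distribution.

M = 0.5 × (1/4, 3/8, 1/8, 1/4) + 0.5 × (1/4, 9/28, 5/28, 1/4) = (1/4, 0.348214, 0.151786, 1/4)

D_KL(P||M) = 0.0051 bits
D_KL(Q||M) = 0.0048 bits

JSD(P||Q) = 0.5 × 0.0051 + 0.5 × 0.0048 = 0.0049 bits

Unlike KL divergence, JSD is symmetric and bounded: 0 ≤ JSD ≤ log(2).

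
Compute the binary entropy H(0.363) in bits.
0.9451 bits

The binary entropy function is:
H(p) = -p log(p) - (1-p) log(1-p)

H(0.363) = -0.363 × log_2(0.363) - 0.637 × log_2(0.637)
H(0.363) = 0.9451 bits

Note: Binary entropy is maximized at p=0.5 (H=1 bit) and minimized at p=0 or p=1 (H=0).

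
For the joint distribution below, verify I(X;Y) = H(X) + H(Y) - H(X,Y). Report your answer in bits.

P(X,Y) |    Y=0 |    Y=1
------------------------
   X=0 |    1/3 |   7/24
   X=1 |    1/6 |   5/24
I(X;Y) = 0.0054 bits

Mutual information has multiple equivalent forms:
- I(X;Y) = H(X) - H(X|Y)
- I(X;Y) = H(Y) - H(Y|X)
- I(X;Y) = H(X) + H(Y) - H(X,Y)

Computing all quantities:
H(X) = 0.9544, H(Y) = 1.0000, H(X,Y) = 1.9491
H(X|Y) = 0.9491, H(Y|X) = 0.9946

Verification:
H(X) - H(X|Y) = 0.9544 - 0.9491 = 0.0054
H(Y) - H(Y|X) = 1.0000 - 0.9946 = 0.0054
H(X) + H(Y) - H(X,Y) = 0.9544 + 1.0000 - 1.9491 = 0.0054

All forms give I(X;Y) = 0.0054 bits. ✓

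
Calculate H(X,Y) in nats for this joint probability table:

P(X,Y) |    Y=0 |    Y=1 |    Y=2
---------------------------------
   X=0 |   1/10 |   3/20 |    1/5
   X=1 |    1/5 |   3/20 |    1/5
1.7651 nats

Joint entropy is H(X,Y) = -Σ_{x,y} p(x,y) log p(x,y).

Summing over all non-zero entries:
H(X,Y) = -[1/10·log_e(1/10) + 3/20·log_e(3/20) + 1/5·log_e(1/5) + 1/5·log_e(1/5) + 3/20·log_e(3/20) + 1/5·log_e(1/5)]
H(X,Y) = 1.7651 nats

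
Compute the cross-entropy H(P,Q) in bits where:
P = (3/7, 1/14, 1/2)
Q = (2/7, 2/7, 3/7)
1.5149 bits

Cross-entropy: H(P,Q) = -Σ p(x) log q(x)

Alternatively: H(P,Q) = H(P) + D_KL(P||Q)
H(P) = 1.2958 bits
D_KL(P||Q) = 0.2190 bits

H(P,Q) = 1.2958 + 0.2190 = 1.5149 bits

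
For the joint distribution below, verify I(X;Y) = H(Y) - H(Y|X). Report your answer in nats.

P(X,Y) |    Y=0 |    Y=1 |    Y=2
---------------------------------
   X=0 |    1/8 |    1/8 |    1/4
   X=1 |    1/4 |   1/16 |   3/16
I(X;Y) = 0.0363 nats

Mutual information has multiple equivalent forms:
- I(X;Y) = H(X) - H(X|Y)
- I(X;Y) = H(Y) - H(Y|X)
- I(X;Y) = H(X) + H(Y) - H(X,Y)

Computing all quantities:
H(X) = 0.6931, H(Y) = 1.0434, H(X,Y) = 1.7002
H(X|Y) = 0.6568, H(Y|X) = 1.0070

Verification:
H(X) - H(X|Y) = 0.6931 - 0.6568 = 0.0363
H(Y) - H(Y|X) = 1.0434 - 1.0070 = 0.0363
H(X) + H(Y) - H(X,Y) = 0.6931 + 1.0434 - 1.7002 = 0.0363

All forms give I(X;Y) = 0.0363 nats. ✓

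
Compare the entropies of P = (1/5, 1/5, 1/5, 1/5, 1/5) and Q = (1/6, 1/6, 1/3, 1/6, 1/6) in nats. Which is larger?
P

Computing entropies in nats:
H(P) = 1.6094
H(Q) = 1.5607

Distribution P has higher entropy.

Intuition: The distribution closer to uniform (more spread out) has higher entropy.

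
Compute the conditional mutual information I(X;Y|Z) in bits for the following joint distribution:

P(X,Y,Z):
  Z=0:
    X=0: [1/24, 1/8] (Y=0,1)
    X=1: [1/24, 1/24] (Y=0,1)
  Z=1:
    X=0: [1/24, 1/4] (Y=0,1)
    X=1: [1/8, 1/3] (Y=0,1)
0.0242 bits

Conditional mutual information: I(X;Y|Z) = H(X|Z) + H(Y|Z) - H(X,Y|Z)

H(Z) = 0.8113
H(X,Z) = 1.7639 → H(X|Z) = 0.9526
H(Y,Z) = 1.6140 → H(Y|Z) = 0.8027
H(X,Y,Z) = 2.5425 → H(X,Y|Z) = 1.7312

I(X;Y|Z) = 0.9526 + 0.8027 - 1.7312 = 0.0242 bits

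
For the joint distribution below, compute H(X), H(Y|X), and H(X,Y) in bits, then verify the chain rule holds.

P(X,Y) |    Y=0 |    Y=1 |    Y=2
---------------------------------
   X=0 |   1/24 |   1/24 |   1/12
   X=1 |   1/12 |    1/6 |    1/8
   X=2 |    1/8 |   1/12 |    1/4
H(X,Y) = 2.9591, H(X) = 1.4773, H(Y|X) = 1.4818 (all in bits)

Chain rule: H(X,Y) = H(X) + H(Y|X)

Left side — joint entropy directly:
H(X,Y) = -Σ p(x,y) log p(x,y) = 2.9591 bits

Right side — compute H(Y|X) from the conditional distributions:
P(X) = (1/6, 3/8, 11/24), so H(X) = 1.4773 bits
H(Y|X) = Σ_x P(X=x) · H(Y|X=x):
  P(Y|X=0) = (1/4, 1/4, 1/2), H(Y|X=0) = 1.5000, weight P(X=0) = 1/6
  P(Y|X=1) = (2/9, 4/9, 1/3), H(Y|X=1) = 1.5305, weight P(X=1) = 3/8
  P(Y|X=2) = (3/11, 2/11, 6/11), H(Y|X=2) = 1.4354, weight P(X=2) = 11/24
H(Y|X) = 1.4818 bits

H(X) + H(Y|X) = 1.4773 + 1.4818 = 2.9591 bits

Both sides equal 2.9591 bits. ✓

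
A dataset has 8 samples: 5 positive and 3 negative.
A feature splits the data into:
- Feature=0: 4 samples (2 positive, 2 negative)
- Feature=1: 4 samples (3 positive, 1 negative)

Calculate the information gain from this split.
0.0488 bits

Information Gain = H(Y) - H(Y|Feature)

Before split:
P(positive) = 5/8 = 0.6250
H(Y) = 0.9544 bits

After split:
Feature=0: H = 1.0000 bits (weight = 4/8)
Feature=1: H = 0.8113 bits (weight = 4/8)
H(Y|Feature) = (4/8)×1.0000 + (4/8)×0.8113 = 0.9056 bits

Information Gain = 0.9544 - 0.9056 = 0.0488 bits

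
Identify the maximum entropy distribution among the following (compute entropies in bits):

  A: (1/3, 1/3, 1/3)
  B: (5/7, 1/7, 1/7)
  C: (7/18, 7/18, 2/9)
A

For a discrete distribution over n outcomes, entropy is maximized by the uniform distribution.

Computing entropies:
H(A) = 1.5850 bits
H(B) = 1.1488 bits
H(C) = 1.5420 bits

The uniform distribution (where all probabilities equal 1/3) achieves the maximum entropy of log_2(3) = 1.5850 bits.

Distribution A has the highest entropy.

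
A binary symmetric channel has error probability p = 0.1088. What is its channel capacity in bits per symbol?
0.5037 bits

For a binary symmetric channel (BSC) with error probability p:
Capacity C = 1 - H(p) bits per symbol

where H(p) = -p log₂(p) - (1-p) log₂(1-p) is the binary entropy function.

H(0.1088) = 0.4963 bits
C = 1 - 0.4963 = 0.5037 bits per symbol

This means we can reliably transmit up to 0.5037 bits of information per channel use.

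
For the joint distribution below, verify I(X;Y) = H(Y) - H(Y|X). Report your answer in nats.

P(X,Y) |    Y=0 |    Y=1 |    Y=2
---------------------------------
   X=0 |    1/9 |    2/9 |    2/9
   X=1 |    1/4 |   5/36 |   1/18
I(X;Y) = 0.0845 nats

Mutual information has multiple equivalent forms:
- I(X;Y) = H(X) - H(X|Y)
- I(X;Y) = H(Y) - H(Y|X)
- I(X;Y) = H(X) + H(Y) - H(X,Y)

Computing all quantities:
H(X) = 0.6870, H(Y) = 1.0914, H(X,Y) = 1.6939
H(X|Y) = 0.6025, H(Y|X) = 1.0070

Verification:
H(X) - H(X|Y) = 0.6870 - 0.6025 = 0.0845
H(Y) - H(Y|X) = 1.0914 - 1.0070 = 0.0845
H(X) + H(Y) - H(X,Y) = 0.6870 + 1.0914 - 1.6939 = 0.0845

All forms give I(X;Y) = 0.0845 nats. ✓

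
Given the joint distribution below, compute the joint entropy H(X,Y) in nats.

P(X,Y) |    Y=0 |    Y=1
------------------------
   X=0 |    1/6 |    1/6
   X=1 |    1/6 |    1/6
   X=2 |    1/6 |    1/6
1.7918 nats

Joint entropy is H(X,Y) = -Σ_{x,y} p(x,y) log p(x,y).

Summing over all non-zero entries:
H(X,Y) = -[1/6·log_e(1/6) + 1/6·log_e(1/6) + 1/6·log_e(1/6) + 1/6·log_e(1/6) + 1/6·log_e(1/6) + 1/6·log_e(1/6)]
H(X,Y) = 1.7918 nats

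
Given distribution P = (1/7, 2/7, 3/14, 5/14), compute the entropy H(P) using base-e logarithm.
1.3337 nats

Shannon entropy is H(X) = -Σ p(x) log p(x).

For P = (1/7, 2/7, 3/14, 5/14):
H = -1/7 × log_e(1/7) -2/7 × log_e(2/7) -3/14 × log_e(3/14) -5/14 × log_e(5/14)
H = 1.3337 nats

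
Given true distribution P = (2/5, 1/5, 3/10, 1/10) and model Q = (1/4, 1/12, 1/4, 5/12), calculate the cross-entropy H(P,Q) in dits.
0.6753 dits

Cross-entropy: H(P,Q) = -Σ p(x) log q(x)

Alternatively: H(P,Q) = H(P) + D_KL(P||Q)
H(P) = 0.5558 dits
D_KL(P||Q) = 0.1195 dits

H(P,Q) = 0.5558 + 0.1195 = 0.6753 dits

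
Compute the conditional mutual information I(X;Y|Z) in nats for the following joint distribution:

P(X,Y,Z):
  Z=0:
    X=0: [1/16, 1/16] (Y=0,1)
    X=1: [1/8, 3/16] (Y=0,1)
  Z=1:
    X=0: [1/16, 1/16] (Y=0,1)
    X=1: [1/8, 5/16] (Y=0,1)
0.0115 nats

Conditional mutual information: I(X;Y|Z) = H(X|Z) + H(Y|Z) - H(X,Y|Z)

H(Z) = 0.6853
H(X,Z) = 1.2450 → H(X|Z) = 0.5597
H(Y,Z) = 1.3421 → H(Y|Z) = 0.6568
H(X,Y,Z) = 1.8904 → H(X,Y|Z) = 1.2050

I(X;Y|Z) = 0.5597 + 0.6568 - 1.2050 = 0.0115 nats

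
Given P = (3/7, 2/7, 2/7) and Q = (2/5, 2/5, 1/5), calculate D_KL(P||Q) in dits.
0.0153 dits

KL divergence: D_KL(P||Q) = Σ p(x) log(p(x)/q(x))

Computing term by term:
  x=0: 3/7 × log_10[(3/7)/(2/5)] = 3/7 × 0.0300 = 0.0128
  x=1: 2/7 × log_10[(2/7)/(2/5)] = 2/7 × -0.1461 = -0.0418
  x=2: 2/7 × log_10[(2/7)/(1/5)] = 2/7 × 0.1549 = 0.0443

D_KL(P||Q) = 0.0153 dits

Note: KL divergence is always non-negative and equals 0 iff P = Q.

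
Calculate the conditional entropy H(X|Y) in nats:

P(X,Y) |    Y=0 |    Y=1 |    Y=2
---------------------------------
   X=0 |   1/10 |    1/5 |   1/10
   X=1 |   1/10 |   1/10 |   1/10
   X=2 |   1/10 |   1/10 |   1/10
1.0751 nats

Using the chain rule: H(X|Y) = H(X,Y) - H(Y)

First, compute H(X,Y) = 2.1640 nats

Marginal P(Y) = (3/10, 2/5, 3/10)
H(Y) = 1.0889 nats

H(X|Y) = H(X,Y) - H(Y) = 2.1640 - 1.0889 = 1.0751 nats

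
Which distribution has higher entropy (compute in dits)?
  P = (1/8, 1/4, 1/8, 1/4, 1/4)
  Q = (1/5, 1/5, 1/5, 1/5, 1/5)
Q

Computing entropies in dits:
H(P) = 0.6773
H(Q) = 0.6990

Distribution Q has higher entropy.

Intuition: The distribution closer to uniform (more spread out) has higher entropy.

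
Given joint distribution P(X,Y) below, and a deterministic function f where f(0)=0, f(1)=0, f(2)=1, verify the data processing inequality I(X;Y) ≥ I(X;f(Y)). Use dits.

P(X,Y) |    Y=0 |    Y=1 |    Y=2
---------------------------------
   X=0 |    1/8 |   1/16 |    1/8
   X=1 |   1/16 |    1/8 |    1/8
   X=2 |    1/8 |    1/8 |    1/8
I(X;Y) = 0.0102, I(X;f(Y)) = 0.0010, inequality holds: 0.0102 ≥ 0.0010

Data Processing Inequality: For any Markov chain X → Y → Z, we have I(X;Y) ≥ I(X;Z).

Here Z = f(Y) is a deterministic function of Y, forming X → Y → Z.

Original I(X;Y) = 0.0102 dits

After applying f:
P(X,Z) where Z=f(Y):
- P(X,Z=0) = P(X,Y=0) + P(X,Y=1)
- P(X,Z=1) = P(X,Y=2)

I(X;Z) = I(X;f(Y)) = 0.0010 dits

Verification: 0.0102 ≥ 0.0010 ✓

Information cannot be created by processing; the function f can only lose information about X.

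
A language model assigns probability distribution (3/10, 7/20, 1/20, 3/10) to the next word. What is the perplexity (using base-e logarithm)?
3.4543

Perplexity is e^H (or exp(H) for natural log).

First, H = -Σ p log p = 1.2396 nats
Perplexity = e^1.2396 = 3.4543

Interpretation: The model's uncertainty is equivalent to choosing uniformly among 3.5 options.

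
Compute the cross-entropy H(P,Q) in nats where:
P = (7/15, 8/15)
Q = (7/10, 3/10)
0.8086 nats

Cross-entropy: H(P,Q) = -Σ p(x) log q(x)

Alternatively: H(P,Q) = H(P) + D_KL(P||Q)
H(P) = 0.6909 nats
D_KL(P||Q) = 0.1176 nats

H(P,Q) = 0.6909 + 0.1176 = 0.8086 nats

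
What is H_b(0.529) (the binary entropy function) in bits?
0.9976 bits

The binary entropy function is:
H(p) = -p log(p) - (1-p) log(1-p)

H(0.529) = -0.529 × log_2(0.529) - 0.471 × log_2(0.471)
H(0.529) = 0.9976 bits

Note: Binary entropy is maximized at p=0.5 (H=1 bit) and minimized at p=0 or p=1 (H=0).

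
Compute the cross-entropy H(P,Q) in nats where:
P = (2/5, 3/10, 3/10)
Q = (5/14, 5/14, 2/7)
1.0966 nats

Cross-entropy: H(P,Q) = -Σ p(x) log q(x)

Alternatively: H(P,Q) = H(P) + D_KL(P||Q)
H(P) = 1.0889 nats
D_KL(P||Q) = 0.0077 nats

H(P,Q) = 1.0889 + 0.0077 = 1.0966 nats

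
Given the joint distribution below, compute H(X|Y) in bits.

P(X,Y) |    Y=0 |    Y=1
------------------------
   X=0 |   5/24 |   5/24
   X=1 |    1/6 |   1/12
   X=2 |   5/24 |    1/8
1.5391 bits

Using the chain rule: H(X|Y) = H(X,Y) - H(Y)

First, compute H(X,Y) = 2.5190 bits

Marginal P(Y) = (7/12, 5/12)
H(Y) = 0.9799 bits

H(X|Y) = H(X,Y) - H(Y) = 2.5190 - 0.9799 = 1.5391 bits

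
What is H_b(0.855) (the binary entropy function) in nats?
0.4139 nats

The binary entropy function is:
H(p) = -p log(p) - (1-p) log(1-p)

H(0.855) = -0.855 × log_e(0.855) - 0.145 × log_e(0.145)
H(0.855) = 0.4139 nats

Note: Binary entropy is maximized at p=0.5 (H=1 bit) and minimized at p=0 or p=1 (H=0).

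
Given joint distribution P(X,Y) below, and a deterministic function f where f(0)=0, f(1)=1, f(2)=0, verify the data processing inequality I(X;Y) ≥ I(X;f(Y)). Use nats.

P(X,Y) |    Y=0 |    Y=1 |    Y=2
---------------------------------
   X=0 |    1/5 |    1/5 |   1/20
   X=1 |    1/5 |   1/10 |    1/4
I(X;Y) = 0.0848, I(X;f(Y)) = 0.0410, inequality holds: 0.0848 ≥ 0.0410

Data Processing Inequality: For any Markov chain X → Y → Z, we have I(X;Y) ≥ I(X;Z).

Here Z = f(Y) is a deterministic function of Y, forming X → Y → Z.

Original I(X;Y) = 0.0848 nats

After applying f:
P(X,Z) where Z=f(Y):
- P(X,Z=0) = P(X,Y=0) + P(X,Y=2)
- P(X,Z=1) = P(X,Y=1)

I(X;Z) = I(X;f(Y)) = 0.0410 nats

Verification: 0.0848 ≥ 0.0410 ✓

Information cannot be created by processing; the function f can only lose information about X.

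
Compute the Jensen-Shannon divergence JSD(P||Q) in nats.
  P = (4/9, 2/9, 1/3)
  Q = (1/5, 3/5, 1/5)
0.0773 nats

Jensen-Shannon divergence is:
JSD(P||Q) = 0.5 × D_KL(P||M) + 0.5 × D_KL(Q||M)
where M = 0.5 × (P + Q) is the mixture distribution.

M = 0.5 × (4/9, 2/9, 1/3) + 0.5 × (1/5, 3/5, 1/5) = (0.322222, 0.411111, 4/15)

D_KL(P||M) = 0.0806 nats
D_KL(Q||M) = 0.0739 nats

JSD(P||Q) = 0.5 × 0.0806 + 0.5 × 0.0739 = 0.0773 nats

Unlike KL divergence, JSD is symmetric and bounded: 0 ≤ JSD ≤ log(2).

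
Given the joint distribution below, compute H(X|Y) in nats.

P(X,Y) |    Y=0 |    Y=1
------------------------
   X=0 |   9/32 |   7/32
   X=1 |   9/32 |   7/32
0.6931 nats

Using the chain rule: H(X|Y) = H(X,Y) - H(Y)

First, compute H(X,Y) = 1.3785 nats

Marginal P(Y) = (9/16, 7/16)
H(Y) = 0.6853 nats

H(X|Y) = H(X,Y) - H(Y) = 1.3785 - 0.6853 = 0.6931 nats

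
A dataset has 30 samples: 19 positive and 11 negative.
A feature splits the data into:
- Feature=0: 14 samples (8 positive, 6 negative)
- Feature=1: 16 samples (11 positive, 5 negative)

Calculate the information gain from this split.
0.0104 bits

Information Gain = H(Y) - H(Y|Feature)

Before split:
P(positive) = 19/30 = 0.6333
H(Y) = 0.9481 bits

After split:
Feature=0: H = 0.9852 bits (weight = 14/30)
Feature=1: H = 0.8960 bits (weight = 16/30)
H(Y|Feature) = (14/30)×0.9852 + (16/30)×0.8960 = 0.9377 bits

Information Gain = 0.9481 - 0.9377 = 0.0104 bits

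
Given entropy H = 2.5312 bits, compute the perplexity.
5.7805

Perplexity is 2^H (or exp(H) for natural log).

H = 2.5312 bits
Perplexity = 2^2.5312 = 5.7805

Interpretation: The model's uncertainty is equivalent to choosing uniformly among 5.8 options.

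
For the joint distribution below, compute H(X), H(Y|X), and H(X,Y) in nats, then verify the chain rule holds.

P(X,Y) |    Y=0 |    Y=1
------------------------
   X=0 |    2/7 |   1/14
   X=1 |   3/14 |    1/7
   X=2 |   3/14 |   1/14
H(X,Y) = 1.6731, H(X) = 1.0934, H(Y|X) = 0.5797 (all in nats)

Chain rule: H(X,Y) = H(X) + H(Y|X)

Left side — joint entropy directly:
H(X,Y) = -Σ p(x,y) log p(x,y) = 1.6731 nats

Right side — compute H(Y|X) from the conditional distributions:
P(X) = (5/14, 5/14, 2/7), so H(X) = 1.0934 nats
H(Y|X) = Σ_x P(X=x) · H(Y|X=x):
  P(Y|X=0) = (4/5, 1/5), H(Y|X=0) = 0.5004, weight P(X=0) = 5/14
  P(Y|X=1) = (3/5, 2/5), H(Y|X=1) = 0.6730, weight P(X=1) = 5/14
  P(Y|X=2) = (3/4, 1/4), H(Y|X=2) = 0.5623, weight P(X=2) = 2/7
H(Y|X) = 0.5797 nats

H(X) + H(Y|X) = 1.0934 + 0.5797 = 1.6731 nats

Both sides equal 1.6731 nats. ✓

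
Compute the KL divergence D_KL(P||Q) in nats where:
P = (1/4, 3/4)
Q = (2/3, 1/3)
0.3630 nats

KL divergence: D_KL(P||Q) = Σ p(x) log(p(x)/q(x))

Computing term by term:
  x=0: 1/4 × log_e[(1/4)/(2/3)] = 1/4 × -0.9808 = -0.2452
  x=1: 3/4 × log_e[(3/4)/(1/3)] = 3/4 × 0.8109 = 0.6082

D_KL(P||Q) = 0.3630 nats

Note: KL divergence is always non-negative and equals 0 iff P = Q.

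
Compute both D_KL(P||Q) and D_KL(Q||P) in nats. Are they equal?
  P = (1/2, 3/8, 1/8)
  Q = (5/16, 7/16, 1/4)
D_KL(P||Q) = 0.0906, D_KL(Q||P) = 0.0939

KL divergence is not symmetric: D_KL(P||Q) ≠ D_KL(Q||P) in general.

D_KL(P||Q) = 0.0906 nats
D_KL(Q||P) = 0.0939 nats

No, they are not equal!

This asymmetry is why KL divergence is not a true distance metric.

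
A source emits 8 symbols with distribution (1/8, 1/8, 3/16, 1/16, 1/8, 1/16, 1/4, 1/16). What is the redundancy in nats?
0.1193 nats

Redundancy measures how far a source is from maximum entropy:
R = H_max - H(X)

Maximum entropy for 8 symbols: H_max = log_e(8) = 2.0794 nats
Actual entropy: H(X) = 1.9601 nats
Redundancy: R = 2.0794 - 1.9601 = 0.1193 nats

This redundancy represents potential for compression: the source could be compressed by 0.1193 nats per symbol.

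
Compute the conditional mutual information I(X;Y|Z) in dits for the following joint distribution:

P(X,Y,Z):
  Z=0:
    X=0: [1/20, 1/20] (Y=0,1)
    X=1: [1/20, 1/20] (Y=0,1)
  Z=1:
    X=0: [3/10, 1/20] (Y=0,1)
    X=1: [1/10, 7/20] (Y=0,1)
0.0750 dits

Conditional mutual information: I(X;Y|Z) = H(X|Z) + H(Y|Z) - H(X,Y|Z)

H(Z) = 0.2173
H(X,Z) = 0.5156 → H(X|Z) = 0.2983
H(Y,Z) = 0.5184 → H(Y|Z) = 0.3010
H(X,Y,Z) = 0.7417 → H(X,Y|Z) = 0.5244

I(X;Y|Z) = 0.2983 + 0.3010 - 0.5244 = 0.0750 dits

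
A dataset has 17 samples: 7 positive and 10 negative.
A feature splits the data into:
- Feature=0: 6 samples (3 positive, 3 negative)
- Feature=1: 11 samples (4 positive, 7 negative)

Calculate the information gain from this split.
0.0126 bits

Information Gain = H(Y) - H(Y|Feature)

Before split:
P(positive) = 7/17 = 0.4118
H(Y) = 0.9774 bits

After split:
Feature=0: H = 1.0000 bits (weight = 6/17)
Feature=1: H = 0.9457 bits (weight = 11/17)
H(Y|Feature) = (6/17)×1.0000 + (11/17)×0.9457 = 0.9648 bits

Information Gain = 0.9774 - 0.9648 = 0.0126 bits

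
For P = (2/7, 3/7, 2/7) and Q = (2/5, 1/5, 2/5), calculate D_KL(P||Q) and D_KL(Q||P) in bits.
D_KL(P||Q) = 0.1938, D_KL(Q||P) = 0.1684

KL divergence is not symmetric: D_KL(P||Q) ≠ D_KL(Q||P) in general.

D_KL(P||Q) = 0.1938 bits
D_KL(Q||P) = 0.1684 bits

No, they are not equal!

This asymmetry is why KL divergence is not a true distance metric.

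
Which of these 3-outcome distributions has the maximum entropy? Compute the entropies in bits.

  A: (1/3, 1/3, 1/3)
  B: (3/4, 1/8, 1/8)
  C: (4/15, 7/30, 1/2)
A

For a discrete distribution over n outcomes, entropy is maximized by the uniform distribution.

Computing entropies:
H(A) = 1.5850 bits
H(B) = 1.0613 bits
H(C) = 1.4984 bits

The uniform distribution (where all probabilities equal 1/3) achieves the maximum entropy of log_2(3) = 1.5850 bits.

Distribution A has the highest entropy.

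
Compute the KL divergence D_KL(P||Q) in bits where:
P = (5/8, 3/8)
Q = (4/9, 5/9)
0.0948 bits

KL divergence: D_KL(P||Q) = Σ p(x) log(p(x)/q(x))

Computing term by term:
  x=0: 5/8 × log_2[(5/8)/(4/9)] = 5/8 × 0.4919 = 0.3074
  x=1: 3/8 × log_2[(3/8)/(5/9)] = 3/8 × -0.5670 = -0.2126

D_KL(P||Q) = 0.0948 bits

Note: KL divergence is always non-negative and equals 0 iff P = Q.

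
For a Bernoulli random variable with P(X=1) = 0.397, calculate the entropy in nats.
0.6718 nats

The binary entropy function is:
H(p) = -p log(p) - (1-p) log(1-p)

H(0.397) = -0.397 × log_e(0.397) - 0.603 × log_e(0.603)
H(0.397) = 0.6718 nats

Note: Binary entropy is maximized at p=0.5 (H=1 bit) and minimized at p=0 or p=1 (H=0).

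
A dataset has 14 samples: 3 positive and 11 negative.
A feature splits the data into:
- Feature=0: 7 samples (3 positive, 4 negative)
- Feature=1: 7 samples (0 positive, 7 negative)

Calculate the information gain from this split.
0.2570 bits

Information Gain = H(Y) - H(Y|Feature)

Before split:
P(positive) = 3/14 = 0.2143
H(Y) = 0.7496 bits

After split:
Feature=0: H = 0.9852 bits (weight = 7/14)
Feature=1: H = 0.0000 bits (weight = 7/14)
H(Y|Feature) = (7/14)×0.9852 + (7/14)×0.0000 = 0.4926 bits

Information Gain = 0.7496 - 0.4926 = 0.2570 bits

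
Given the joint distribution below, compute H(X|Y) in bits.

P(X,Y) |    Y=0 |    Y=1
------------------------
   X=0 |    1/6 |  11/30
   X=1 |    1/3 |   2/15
0.8775 bits

Using the chain rule: H(X|Y) = H(X,Y) - H(Y)

First, compute H(X,Y) = 1.8775 bits

Marginal P(Y) = (1/2, 1/2)
H(Y) = 1.0000 bits

H(X|Y) = H(X,Y) - H(Y) = 1.8775 - 1.0000 = 0.8775 bits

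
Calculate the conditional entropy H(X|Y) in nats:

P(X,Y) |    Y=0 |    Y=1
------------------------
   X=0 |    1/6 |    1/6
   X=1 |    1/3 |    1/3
0.6365 nats

Using the chain rule: H(X|Y) = H(X,Y) - H(Y)

First, compute H(X,Y) = 1.3297 nats

Marginal P(Y) = (1/2, 1/2)
H(Y) = 0.6931 nats

H(X|Y) = H(X,Y) - H(Y) = 1.3297 - 0.6931 = 0.6365 nats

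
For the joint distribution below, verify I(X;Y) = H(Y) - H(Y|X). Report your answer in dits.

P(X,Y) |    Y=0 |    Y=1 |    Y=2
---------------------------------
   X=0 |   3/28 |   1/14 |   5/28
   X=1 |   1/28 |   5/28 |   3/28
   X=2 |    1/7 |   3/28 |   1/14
I(X;Y) = 0.0363 dits

Mutual information has multiple equivalent forms:
- I(X;Y) = H(X) - H(X|Y)
- I(X;Y) = H(Y) - H(Y|X)
- I(X;Y) = H(X) + H(Y) - H(X,Y)

Computing all quantities:
H(X) = 0.4766, H(Y) = 0.4748, H(X,Y) = 0.9152
H(X|Y) = 0.4403, H(Y|X) = 0.4386

Verification:
H(X) - H(X|Y) = 0.4766 - 0.4403 = 0.0363
H(Y) - H(Y|X) = 0.4748 - 0.4386 = 0.0363
H(X) + H(Y) - H(X,Y) = 0.4766 + 0.4748 - 0.9152 = 0.0363

All forms give I(X;Y) = 0.0363 dits. ✓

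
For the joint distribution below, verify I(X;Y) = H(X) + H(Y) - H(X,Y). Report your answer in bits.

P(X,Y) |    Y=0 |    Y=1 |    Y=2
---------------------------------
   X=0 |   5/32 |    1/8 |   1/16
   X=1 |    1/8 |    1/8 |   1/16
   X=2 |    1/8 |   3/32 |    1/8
I(X;Y) = 0.0274 bits

Mutual information has multiple equivalent forms:
- I(X;Y) = H(X) - H(X|Y)
- I(X;Y) = H(Y) - H(Y|X)
- I(X;Y) = H(X) + H(Y) - H(X,Y)

Computing all quantities:
H(X) = 1.5835, H(Y) = 1.5575, H(X,Y) = 3.1136
H(X|Y) = 1.5561, H(Y|X) = 1.5301

Verification:
H(X) - H(X|Y) = 1.5835 - 1.5561 = 0.0274
H(Y) - H(Y|X) = 1.5575 - 1.5301 = 0.0274
H(X) + H(Y) - H(X,Y) = 1.5835 + 1.5575 - 3.1136 = 0.0274

All forms give I(X;Y) = 0.0274 bits. ✓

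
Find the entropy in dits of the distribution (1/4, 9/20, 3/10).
0.4634 dits

Shannon entropy is H(X) = -Σ p(x) log p(x).

For P = (1/4, 9/20, 3/10):
H = -1/4 × log_10(1/4) -9/20 × log_10(9/20) -3/10 × log_10(3/10)
H = 0.4634 dits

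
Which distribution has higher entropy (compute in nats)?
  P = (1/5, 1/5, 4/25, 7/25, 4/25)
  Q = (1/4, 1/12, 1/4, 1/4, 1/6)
P

Computing entropies in nats:
H(P) = 1.5866
H(Q) = 1.5454

Distribution P has higher entropy.

Intuition: The distribution closer to uniform (more spread out) has higher entropy.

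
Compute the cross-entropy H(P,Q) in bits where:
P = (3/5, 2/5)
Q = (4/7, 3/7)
0.9734 bits

Cross-entropy: H(P,Q) = -Σ p(x) log q(x)

Alternatively: H(P,Q) = H(P) + D_KL(P||Q)
H(P) = 0.9710 bits
D_KL(P||Q) = 0.0024 bits

H(P,Q) = 0.9710 + 0.0024 = 0.9734 bits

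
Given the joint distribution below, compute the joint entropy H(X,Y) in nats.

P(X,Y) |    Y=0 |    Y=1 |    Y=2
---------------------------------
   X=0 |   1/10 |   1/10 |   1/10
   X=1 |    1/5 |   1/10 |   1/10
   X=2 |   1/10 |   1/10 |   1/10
2.1640 nats

Joint entropy is H(X,Y) = -Σ_{x,y} p(x,y) log p(x,y).

Summing over all non-zero entries:
H(X,Y) = -[1/10·log_e(1/10) + 1/10·log_e(1/10) + 1/10·log_e(1/10) + 1/5·log_e(1/5) + 1/10·log_e(1/10) + 1/10·log_e(1/10) + 1/10·log_e(1/10) + 1/10·log_e(1/10) + 1/10·log_e(1/10)]
H(X,Y) = 2.1640 nats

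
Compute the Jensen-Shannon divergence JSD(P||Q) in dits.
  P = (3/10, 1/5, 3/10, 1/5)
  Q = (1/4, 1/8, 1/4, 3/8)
0.0088 dits

Jensen-Shannon divergence is:
JSD(P||Q) = 0.5 × D_KL(P||M) + 0.5 × D_KL(Q||M)
where M = 0.5 × (P + Q) is the mixture distribution.

M = 0.5 × (3/10, 1/5, 3/10, 1/5) + 0.5 × (1/4, 1/8, 1/4, 3/8) = (11/40, 0.1625, 11/40, 0.2875)

D_KL(P||M) = 0.0092 dits
D_KL(Q||M) = 0.0083 dits

JSD(P||Q) = 0.5 × 0.0092 + 0.5 × 0.0083 = 0.0088 dits

Unlike KL divergence, JSD is symmetric and bounded: 0 ≤ JSD ≤ log(2).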